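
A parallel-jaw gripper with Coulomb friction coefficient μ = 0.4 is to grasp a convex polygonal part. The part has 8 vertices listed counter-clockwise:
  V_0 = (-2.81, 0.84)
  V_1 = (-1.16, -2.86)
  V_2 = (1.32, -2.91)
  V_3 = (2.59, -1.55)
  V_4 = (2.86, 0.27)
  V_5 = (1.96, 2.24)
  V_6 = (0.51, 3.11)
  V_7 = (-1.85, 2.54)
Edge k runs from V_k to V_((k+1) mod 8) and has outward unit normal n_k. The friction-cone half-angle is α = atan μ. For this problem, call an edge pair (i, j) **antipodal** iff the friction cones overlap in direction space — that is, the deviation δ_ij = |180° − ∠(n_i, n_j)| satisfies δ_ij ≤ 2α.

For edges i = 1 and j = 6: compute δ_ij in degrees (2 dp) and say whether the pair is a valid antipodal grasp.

α = atan 0.4 = 21.80°;  2α = 43.60°
edge 1: e_1 = (+2.48, -0.05);  n_1 = (-0.0202, -0.9998)
edge 6: e_6 = (-2.36, -0.57);  n_6 = (-0.2348, +0.9720)
∠(n_1, n_6) = 165.27°
δ = |180° − 165.27°| = 14.73°
14.73° ≤ 2α = 43.60°  →  valid

δ = 14.73°, valid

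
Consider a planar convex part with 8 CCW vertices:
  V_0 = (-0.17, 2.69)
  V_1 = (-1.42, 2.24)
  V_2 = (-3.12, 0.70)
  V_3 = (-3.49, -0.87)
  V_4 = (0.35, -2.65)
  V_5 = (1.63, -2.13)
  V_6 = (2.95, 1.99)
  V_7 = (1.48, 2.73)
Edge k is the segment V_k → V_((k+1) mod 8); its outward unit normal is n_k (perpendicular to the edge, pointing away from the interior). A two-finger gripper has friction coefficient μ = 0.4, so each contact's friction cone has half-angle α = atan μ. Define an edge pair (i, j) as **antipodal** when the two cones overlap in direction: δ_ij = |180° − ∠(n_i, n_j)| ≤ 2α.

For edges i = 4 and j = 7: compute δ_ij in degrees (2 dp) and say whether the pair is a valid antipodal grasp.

δ = 20.72°, valid

α = atan 0.4 = 21.80°;  2α = 43.60°
edge 4: e_4 = (+1.28, +0.52);  n_4 = (+0.3764, -0.9265)
edge 7: e_7 = (-1.65, -0.04);  n_7 = (-0.0242, +0.9997)
∠(n_4, n_7) = 159.28°
δ = |180° − 159.28°| = 20.72°
20.72° ≤ 2α = 43.60°  →  valid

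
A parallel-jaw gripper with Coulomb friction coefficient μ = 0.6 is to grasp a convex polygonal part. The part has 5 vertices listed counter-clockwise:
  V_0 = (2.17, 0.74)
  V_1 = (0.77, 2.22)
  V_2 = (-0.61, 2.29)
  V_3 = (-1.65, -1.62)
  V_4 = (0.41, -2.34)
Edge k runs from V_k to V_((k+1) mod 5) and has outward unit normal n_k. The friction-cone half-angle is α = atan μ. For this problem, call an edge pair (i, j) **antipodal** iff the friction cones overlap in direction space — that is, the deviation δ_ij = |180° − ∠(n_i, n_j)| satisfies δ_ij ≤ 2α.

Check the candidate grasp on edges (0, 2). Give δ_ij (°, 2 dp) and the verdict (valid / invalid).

δ = 58.30°, valid

α = atan 0.6 = 30.96°;  2α = 61.93°
edge 0: e_0 = (-1.40, +1.48);  n_0 = (+0.7265, +0.6872)
edge 2: e_2 = (-1.04, -3.91);  n_2 = (-0.9664, +0.2570)
∠(n_0, n_2) = 121.70°
δ = |180° − 121.70°| = 58.30°
58.30° ≤ 2α = 61.93°  →  valid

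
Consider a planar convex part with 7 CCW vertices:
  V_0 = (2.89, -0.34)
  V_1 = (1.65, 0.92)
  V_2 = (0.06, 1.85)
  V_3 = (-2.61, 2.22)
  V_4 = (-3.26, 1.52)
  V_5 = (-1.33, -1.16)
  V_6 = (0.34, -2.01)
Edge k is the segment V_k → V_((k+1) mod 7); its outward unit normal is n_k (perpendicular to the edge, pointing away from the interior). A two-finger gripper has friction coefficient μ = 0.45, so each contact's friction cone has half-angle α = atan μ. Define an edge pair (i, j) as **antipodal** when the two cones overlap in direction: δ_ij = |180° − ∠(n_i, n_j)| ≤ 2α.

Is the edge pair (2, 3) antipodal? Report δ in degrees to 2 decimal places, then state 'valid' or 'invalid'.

α = atan 0.45 = 24.23°;  2α = 48.46°
edge 2: e_2 = (-2.67, +0.37);  n_2 = (+0.1373, +0.9905)
edge 3: e_3 = (-0.65, -0.70);  n_3 = (-0.7328, +0.6805)
∠(n_2, n_3) = 55.01°
δ = |180° − 55.01°| = 124.99°
124.99° > 2α = 48.46°  →  invalid

δ = 124.99°, invalid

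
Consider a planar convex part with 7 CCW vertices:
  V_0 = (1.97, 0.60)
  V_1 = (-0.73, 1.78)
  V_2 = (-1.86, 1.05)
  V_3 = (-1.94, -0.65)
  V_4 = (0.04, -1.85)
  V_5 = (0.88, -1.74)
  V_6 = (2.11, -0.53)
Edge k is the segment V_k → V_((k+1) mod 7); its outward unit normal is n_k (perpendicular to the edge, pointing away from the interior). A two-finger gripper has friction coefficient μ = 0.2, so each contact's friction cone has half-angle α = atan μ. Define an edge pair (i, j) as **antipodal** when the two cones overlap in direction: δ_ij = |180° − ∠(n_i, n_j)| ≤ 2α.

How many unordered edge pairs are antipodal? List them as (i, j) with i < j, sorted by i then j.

count = 3; pairs: (0,3), (1,5), (2,6)

α = atan 0.2 = 11.31°;  2α = 22.62°
n_0 = (+0.4005, +0.9163)
n_1 = (-0.5426, +0.8400)
n_2 = (-0.9989, +0.0470)
n_3 = (-0.5183, -0.8552)
n_4 = (+0.1298, -0.9915)
n_5 = (+0.7013, -0.7129)
n_6 = (+0.9924, +0.1230)
  (0,1): δ = 123.53°  ·
  (0,2): δ = 69.09°  ·
  (0,3): δ = 7.61°  ✓
  (0,4): δ = 31.07°  ·
  (0,5): δ = 68.14°  ·
  (0,6): δ = 120.67°  ·
  (1,2): δ = 125.56°  ·
  (1,3): δ = 64.08°  ·
  (1,4): δ = 25.40°  ·
  (1,5): δ = 11.67°  ✓
  (1,6): δ = 64.20°  ·
  (2,3): δ = 118.52°  ·
  (2,4): δ = 79.85°  ·
  (2,5): δ = 42.78°  ·
  (2,6): δ = 9.76°  ✓
  (3,4): δ = 141.32°  ·
  (3,5): δ = 104.25°  ·
  (3,6): δ = 51.72°  ·
  (4,5): δ = 142.93°  ·
  (4,6): δ = 90.40°  ·
  (5,6): δ = 127.47°  ·
antipodal pairs: 3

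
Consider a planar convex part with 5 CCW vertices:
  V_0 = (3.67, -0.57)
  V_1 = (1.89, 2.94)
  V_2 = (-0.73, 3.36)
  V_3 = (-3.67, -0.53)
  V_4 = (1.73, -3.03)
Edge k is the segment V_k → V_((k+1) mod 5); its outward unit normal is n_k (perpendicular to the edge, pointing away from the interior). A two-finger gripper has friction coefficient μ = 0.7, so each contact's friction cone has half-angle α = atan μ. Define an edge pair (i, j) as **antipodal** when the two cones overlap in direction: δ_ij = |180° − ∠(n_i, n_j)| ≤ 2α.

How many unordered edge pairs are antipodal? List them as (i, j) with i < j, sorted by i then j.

count = 5; pairs: (0,2), (0,3), (1,3), (1,4), (2,4)

α = atan 0.7 = 34.99°;  2α = 69.98°
n_0 = (+0.8919, +0.4523)
n_1 = (+0.1583, +0.9874)
n_2 = (-0.7978, +0.6029)
n_3 = (-0.4201, -0.9075)
n_4 = (+0.7852, -0.6192)
  (0,1): δ = 126.00°  ·
  (0,2): δ = 63.97°  ✓
  (0,3): δ = 38.27°  ✓
  (0,4): δ = 114.85°  ·
  (1,2): δ = 117.97°  ·
  (1,3): δ = 15.74°  ✓
  (1,4): δ = 60.85°  ✓
  (2,3): δ = 77.76°  ·
  (2,4): δ = 1.18°  ✓
  (3,4): δ = 103.42°  ·
antipodal pairs: 5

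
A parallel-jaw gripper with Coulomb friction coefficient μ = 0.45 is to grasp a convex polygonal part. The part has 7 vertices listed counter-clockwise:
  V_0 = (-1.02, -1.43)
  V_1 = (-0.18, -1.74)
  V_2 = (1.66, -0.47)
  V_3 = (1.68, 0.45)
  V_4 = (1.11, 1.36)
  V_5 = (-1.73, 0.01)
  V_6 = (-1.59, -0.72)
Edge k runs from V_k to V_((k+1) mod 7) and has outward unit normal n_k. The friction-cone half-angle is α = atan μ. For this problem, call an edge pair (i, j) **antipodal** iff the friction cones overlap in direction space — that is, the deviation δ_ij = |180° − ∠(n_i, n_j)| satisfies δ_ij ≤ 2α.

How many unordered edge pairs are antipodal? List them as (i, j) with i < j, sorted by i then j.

count = 7; pairs: (0,3), (0,4), (1,4), (2,5), (2,6), (3,5), (3,6)

α = atan 0.45 = 24.23°;  2α = 48.46°
n_0 = (-0.3462, -0.9382)
n_1 = (+0.5680, -0.8230)
n_2 = (+0.9998, -0.0217)
n_3 = (+0.8475, +0.5308)
n_4 = (-0.4293, +0.9032)
n_5 = (-0.9821, -0.1883)
n_6 = (-0.7798, -0.6260)
  (0,1): δ = 125.13°  ·
  (0,2): δ = 70.99°  ·
  (0,3): δ = 37.68°  ✓
  (0,4): δ = 45.68°  ✓
  (0,5): δ = 121.11°  ·
  (0,6): δ = 149.01°  ·
  (1,2): δ = 125.86°  ·
  (1,3): δ = 92.55°  ·
  (1,4): δ = 9.19°  ✓
  (1,5): δ = 66.24°  ·
  (1,6): δ = 94.14°  ·
  (2,3): δ = 146.69°  ·
  (2,4): δ = 63.33°  ·
  (2,5): δ = 12.10°  ✓
  (2,6): δ = 40.00°  ✓
  (3,4): δ = 96.64°  ·
  (3,5): δ = 21.21°  ✓
  (3,6): δ = 6.70°  ✓
  (4,5): δ = 104.57°  ·
  (4,6): δ = 76.67°  ·
  (5,6): δ = 152.10°  ·
antipodal pairs: 7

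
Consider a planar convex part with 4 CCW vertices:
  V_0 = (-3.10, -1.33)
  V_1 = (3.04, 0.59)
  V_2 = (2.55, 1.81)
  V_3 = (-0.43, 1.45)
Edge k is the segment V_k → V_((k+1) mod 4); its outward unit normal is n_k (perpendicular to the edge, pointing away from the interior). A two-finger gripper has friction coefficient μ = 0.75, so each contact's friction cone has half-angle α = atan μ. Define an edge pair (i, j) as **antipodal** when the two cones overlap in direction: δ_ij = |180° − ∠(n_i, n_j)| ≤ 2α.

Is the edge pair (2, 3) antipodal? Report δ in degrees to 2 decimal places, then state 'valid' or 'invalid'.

δ = 140.73°, invalid

α = atan 0.75 = 36.87°;  2α = 73.74°
edge 2: e_2 = (-2.98, -0.36);  n_2 = (-0.1199, +0.9928)
edge 3: e_3 = (-2.67, -2.78);  n_3 = (-0.7212, +0.6927)
∠(n_2, n_3) = 39.27°
δ = |180° − 39.27°| = 140.73°
140.73° > 2α = 73.74°  →  invalid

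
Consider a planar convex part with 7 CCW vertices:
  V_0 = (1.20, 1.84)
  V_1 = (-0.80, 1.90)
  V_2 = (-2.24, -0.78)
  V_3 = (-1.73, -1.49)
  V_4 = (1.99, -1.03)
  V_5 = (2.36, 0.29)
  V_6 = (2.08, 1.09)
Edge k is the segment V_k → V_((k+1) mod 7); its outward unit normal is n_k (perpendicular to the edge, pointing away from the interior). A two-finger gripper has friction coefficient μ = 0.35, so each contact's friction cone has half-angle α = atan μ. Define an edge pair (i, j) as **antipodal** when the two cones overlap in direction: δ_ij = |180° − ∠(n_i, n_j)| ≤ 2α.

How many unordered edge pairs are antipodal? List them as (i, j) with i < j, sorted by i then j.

count = 4; pairs: (0,3), (1,4), (2,5), (2,6)

α = atan 0.35 = 19.29°;  2α = 38.58°
n_0 = (+0.0300, +0.9996)
n_1 = (-0.8809, +0.4733)
n_2 = (-0.8122, -0.5834)
n_3 = (+0.1227, -0.9924)
n_4 = (+0.9629, -0.2699)
n_5 = (+0.9439, +0.3304)
n_6 = (+0.6487, +0.7611)
  (0,1): δ = 116.53°  ·
  (0,2): δ = 52.59°  ·
  (0,3): δ = 8.77°  ✓
  (0,4): δ = 76.06°  ·
  (0,5): δ = 111.01°  ·
  (0,6): δ = 141.28°  ·
  (1,2): δ = 116.06°  ·
  (1,3): δ = 54.70°  ·
  (1,4): δ = 12.59°  ✓
  (1,5): δ = 47.54°  ·
  (1,6): δ = 77.81°  ·
  (2,3): δ = 118.64°  ·
  (2,4): δ = 51.35°  ·
  (2,5): δ = 16.40°  ✓
  (2,6): δ = 13.87°  ✓
  (3,4): δ = 112.71°  ·
  (3,5): δ = 77.76°  ·
  (3,6): δ = 47.49°  ·
  (4,5): δ = 145.05°  ·
  (4,6): δ = 114.78°  ·
  (5,6): δ = 149.73°  ·
antipodal pairs: 4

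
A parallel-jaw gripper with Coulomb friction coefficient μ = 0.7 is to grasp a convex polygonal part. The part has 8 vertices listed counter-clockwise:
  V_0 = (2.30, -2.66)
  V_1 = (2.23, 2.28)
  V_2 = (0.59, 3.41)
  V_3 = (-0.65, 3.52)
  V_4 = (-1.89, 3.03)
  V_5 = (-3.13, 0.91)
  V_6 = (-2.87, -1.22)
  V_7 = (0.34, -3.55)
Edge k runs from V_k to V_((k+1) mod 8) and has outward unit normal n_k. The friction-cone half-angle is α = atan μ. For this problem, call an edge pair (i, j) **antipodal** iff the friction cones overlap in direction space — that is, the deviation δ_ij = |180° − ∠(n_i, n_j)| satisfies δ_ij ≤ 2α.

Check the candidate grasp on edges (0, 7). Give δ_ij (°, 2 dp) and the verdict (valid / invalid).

α = atan 0.7 = 34.99°;  2α = 69.98°
edge 0: e_0 = (-0.07, +4.94);  n_0 = (+0.9999, +0.0142)
edge 7: e_7 = (+1.96, +0.89);  n_7 = (+0.4135, -0.9105)
∠(n_0, n_7) = 66.39°
δ = |180° − 66.39°| = 113.61°
113.61° > 2α = 69.98°  →  invalid

δ = 113.61°, invalid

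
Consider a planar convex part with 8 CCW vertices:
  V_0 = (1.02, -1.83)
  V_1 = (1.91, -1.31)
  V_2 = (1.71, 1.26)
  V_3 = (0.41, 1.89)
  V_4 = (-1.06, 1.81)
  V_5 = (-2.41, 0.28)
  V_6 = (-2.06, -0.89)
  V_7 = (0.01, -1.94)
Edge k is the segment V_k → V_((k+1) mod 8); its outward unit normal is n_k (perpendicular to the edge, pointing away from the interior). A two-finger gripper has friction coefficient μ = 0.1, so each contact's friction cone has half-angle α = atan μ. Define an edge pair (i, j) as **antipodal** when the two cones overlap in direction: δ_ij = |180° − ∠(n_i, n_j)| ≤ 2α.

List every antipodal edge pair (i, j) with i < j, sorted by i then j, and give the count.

count = 2; pairs: (2,6), (3,7)

α = atan 0.1 = 5.71°;  2α = 11.42°
n_0 = (+0.5045, -0.8634)
n_1 = (+0.9970, +0.0776)
n_2 = (+0.4361, +0.8999)
n_3 = (-0.0543, +0.9985)
n_4 = (-0.7498, +0.6616)
n_5 = (-0.9581, -0.2866)
n_6 = (-0.4524, -0.8918)
n_7 = (+0.1083, -0.9941)
  (0,1): δ = 115.85°  ·
  (0,2): δ = 56.15°  ·
  (0,3): δ = 27.18°  ·
  (0,4): δ = 18.28°  ·
  (0,5): δ = 76.36°  ·
  (0,6): δ = 122.81°  ·
  (0,7): δ = 155.92°  ·
  (1,2): δ = 120.31°  ·
  (1,3): δ = 91.33°  ·
  (1,4): δ = 45.87°  ·
  (1,5): δ = 12.20°  ·
  (1,6): δ = 58.65°  ·
  (1,7): δ = 91.77°  ·
  (2,3): δ = 151.03°  ·
  (2,4): δ = 105.57°  ·
  (2,5): δ = 47.49°  ·
  (2,6): δ = 1.04°  ✓
  (2,7): δ = 32.07°  ·
  (3,4): δ = 134.54°  ·
  (3,5): δ = 76.46°  ·
  (3,6): δ = 30.01°  ·
  (3,7): δ = 3.10°  ✓
  (4,5): δ = 121.92°  ·
  (4,6): δ = 75.47°  ·
  (4,7): δ = 42.36°  ·
  (5,6): δ = 133.55°  ·
  (5,7): δ = 100.44°  ·
  (6,7): δ = 146.89°  ·
antipodal pairs: 2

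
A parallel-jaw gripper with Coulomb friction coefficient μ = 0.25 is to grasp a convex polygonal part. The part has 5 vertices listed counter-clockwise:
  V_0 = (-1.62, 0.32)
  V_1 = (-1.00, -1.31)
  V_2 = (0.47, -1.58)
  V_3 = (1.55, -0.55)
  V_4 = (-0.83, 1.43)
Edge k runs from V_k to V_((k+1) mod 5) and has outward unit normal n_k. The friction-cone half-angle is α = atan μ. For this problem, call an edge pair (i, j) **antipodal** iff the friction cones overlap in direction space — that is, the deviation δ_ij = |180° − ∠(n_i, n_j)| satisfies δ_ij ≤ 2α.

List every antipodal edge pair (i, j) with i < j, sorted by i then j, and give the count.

count = 1; pairs: (2,4)

α = atan 0.25 = 14.04°;  2α = 28.07°
n_0 = (-0.9347, -0.3555)
n_1 = (-0.1807, -0.9835)
n_2 = (+0.6902, -0.7237)
n_3 = (+0.6395, +0.7688)
n_4 = (-0.8147, +0.5798)
  (0,1): δ = 121.23°  ·
  (0,2): δ = 67.18°  ·
  (0,3): δ = 29.42°  ·
  (0,4): δ = 123.73°  ·
  (1,2): δ = 125.95°  ·
  (1,3): δ = 29.35°  ·
  (1,4): δ = 64.97°  ·
  (2,3): δ = 83.40°  ·
  (2,4): δ = 10.92°  ✓
  (3,4): δ = 85.68°  ·
antipodal pairs: 1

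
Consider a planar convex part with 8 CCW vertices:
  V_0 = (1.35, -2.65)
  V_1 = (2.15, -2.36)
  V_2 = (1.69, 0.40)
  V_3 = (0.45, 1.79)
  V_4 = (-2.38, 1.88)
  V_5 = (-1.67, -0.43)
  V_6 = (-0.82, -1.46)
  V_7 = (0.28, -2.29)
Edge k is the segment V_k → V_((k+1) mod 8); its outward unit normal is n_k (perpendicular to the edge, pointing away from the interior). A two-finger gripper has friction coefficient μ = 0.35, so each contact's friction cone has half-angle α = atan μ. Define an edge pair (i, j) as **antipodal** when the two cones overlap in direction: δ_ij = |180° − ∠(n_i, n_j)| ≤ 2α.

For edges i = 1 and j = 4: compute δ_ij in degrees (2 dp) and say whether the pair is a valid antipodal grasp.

α = atan 0.35 = 19.29°;  2α = 38.58°
edge 1: e_1 = (-0.46, +2.76);  n_1 = (+0.9864, +0.1644)
edge 4: e_4 = (+0.71, -2.31);  n_4 = (-0.9559, -0.2938)
∠(n_1, n_4) = 172.38°
δ = |180° − 172.38°| = 7.62°
7.62° ≤ 2α = 38.58°  →  valid

δ = 7.62°, valid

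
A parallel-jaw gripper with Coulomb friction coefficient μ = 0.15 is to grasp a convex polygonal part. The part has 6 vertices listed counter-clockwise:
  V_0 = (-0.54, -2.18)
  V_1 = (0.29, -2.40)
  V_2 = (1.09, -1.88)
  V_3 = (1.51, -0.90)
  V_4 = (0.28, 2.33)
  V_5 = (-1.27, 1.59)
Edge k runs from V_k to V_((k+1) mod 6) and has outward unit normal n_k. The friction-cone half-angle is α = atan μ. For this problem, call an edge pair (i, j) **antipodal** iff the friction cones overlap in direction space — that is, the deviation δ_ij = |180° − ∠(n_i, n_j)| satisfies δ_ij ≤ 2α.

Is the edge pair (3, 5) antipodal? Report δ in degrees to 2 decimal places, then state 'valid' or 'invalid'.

α = atan 0.15 = 8.53°;  2α = 17.06°
edge 3: e_3 = (-1.23, +3.23);  n_3 = (+0.9345, +0.3559)
edge 5: e_5 = (+0.73, -3.77);  n_5 = (-0.9818, -0.1901)
∠(n_3, n_5) = 170.11°
δ = |180° − 170.11°| = 9.89°
9.89° ≤ 2α = 17.06°  →  valid

δ = 9.89°, valid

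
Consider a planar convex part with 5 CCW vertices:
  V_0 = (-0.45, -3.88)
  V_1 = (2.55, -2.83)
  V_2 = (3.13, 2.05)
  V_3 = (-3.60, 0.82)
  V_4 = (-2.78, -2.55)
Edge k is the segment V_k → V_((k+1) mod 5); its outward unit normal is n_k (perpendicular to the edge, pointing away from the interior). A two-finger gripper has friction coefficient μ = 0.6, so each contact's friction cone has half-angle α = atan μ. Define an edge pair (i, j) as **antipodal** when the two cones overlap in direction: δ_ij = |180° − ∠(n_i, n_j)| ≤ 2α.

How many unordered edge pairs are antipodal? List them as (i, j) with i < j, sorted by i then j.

α = atan 0.6 = 30.96°;  2α = 61.93°
n_0 = (+0.3304, -0.9439)
n_1 = (+0.9930, -0.1180)
n_2 = (-0.1798, +0.9837)
n_3 = (-0.9716, -0.2364)
n_4 = (-0.4957, -0.8685)
  (0,1): δ = 116.07°  ·
  (0,2): δ = 8.93°  ✓
  (0,3): δ = 84.39°  ·
  (0,4): δ = 130.99°  ·
  (1,2): δ = 72.86°  ·
  (1,3): δ = 20.45°  ✓
  (1,4): δ = 67.06°  ·
  (2,3): δ = 86.68°  ·
  (2,4): δ = 40.08°  ✓
  (3,4): δ = 133.39°  ·
antipodal pairs: 3

count = 3; pairs: (0,2), (1,3), (2,4)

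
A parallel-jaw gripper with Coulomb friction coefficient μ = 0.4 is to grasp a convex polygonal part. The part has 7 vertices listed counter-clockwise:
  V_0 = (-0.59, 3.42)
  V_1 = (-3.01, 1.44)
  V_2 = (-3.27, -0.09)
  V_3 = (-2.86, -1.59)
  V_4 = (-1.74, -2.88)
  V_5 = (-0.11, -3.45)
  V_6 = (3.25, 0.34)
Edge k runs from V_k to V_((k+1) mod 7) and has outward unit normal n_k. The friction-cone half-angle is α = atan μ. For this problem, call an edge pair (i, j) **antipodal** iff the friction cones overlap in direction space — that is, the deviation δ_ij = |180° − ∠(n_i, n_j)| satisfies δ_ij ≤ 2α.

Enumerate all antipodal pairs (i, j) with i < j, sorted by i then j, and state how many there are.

α = atan 0.4 = 21.80°;  2α = 43.60°
n_0 = (-0.6332, +0.7740)
n_1 = (-0.9859, +0.1675)
n_2 = (-0.9646, -0.2637)
n_3 = (-0.7551, -0.6556)
n_4 = (-0.3301, -0.9439)
n_5 = (+0.7483, -0.6634)
n_6 = (+0.6257, +0.7801)
  (0,1): δ = 138.93°  ·
  (0,2): δ = 114.00°  ·
  (0,3): δ = 88.32°  ·
  (0,4): δ = 58.56°  ·
  (0,5): δ = 9.15°  ✓
  (0,6): δ = 101.98°  ·
  (1,2): δ = 155.07°  ·
  (1,3): δ = 129.39°  ·
  (1,4): δ = 99.63°  ·
  (1,5): δ = 31.91°  ✓
  (1,6): δ = 60.91°  ·
  (2,3): δ = 154.32°  ·
  (2,4): δ = 124.56°  ·
  (2,5): δ = 56.85°  ·
  (2,6): δ = 35.98°  ✓
  (3,4): δ = 150.24°  ·
  (3,5): δ = 82.52°  ·
  (3,6): δ = 10.30°  ✓
  (4,5): δ = 112.28°  ·
  (4,6): δ = 19.46°  ✓
  (5,6): δ = 87.17°  ·
antipodal pairs: 5

count = 5; pairs: (0,5), (1,5), (2,6), (3,6), (4,6)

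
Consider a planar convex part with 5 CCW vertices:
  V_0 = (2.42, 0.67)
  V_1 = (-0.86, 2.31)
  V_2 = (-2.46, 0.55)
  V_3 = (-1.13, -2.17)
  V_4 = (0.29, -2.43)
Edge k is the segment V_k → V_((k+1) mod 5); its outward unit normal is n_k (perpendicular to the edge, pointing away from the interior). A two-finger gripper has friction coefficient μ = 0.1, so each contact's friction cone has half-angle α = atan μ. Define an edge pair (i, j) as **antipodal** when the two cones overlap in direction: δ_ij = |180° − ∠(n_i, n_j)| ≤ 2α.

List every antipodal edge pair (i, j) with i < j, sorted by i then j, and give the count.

count = 1; pairs: (1,4)

α = atan 0.1 = 5.71°;  2α = 11.42°
n_0 = (+0.4472, +0.8944)
n_1 = (-0.7399, +0.6727)
n_2 = (-0.8984, -0.4393)
n_3 = (-0.1801, -0.9836)
n_4 = (+0.8242, -0.5663)
  (0,1): δ = 105.71°  ·
  (0,2): δ = 37.38°  ·
  (0,3): δ = 16.19°  ·
  (0,4): δ = 82.07°  ·
  (1,2): δ = 111.67°  ·
  (1,3): δ = 58.10°  ·
  (1,4): δ = 7.78°  ✓
  (2,3): δ = 126.43°  ·
  (2,4): δ = 60.55°  ·
  (3,4): δ = 114.12°  ·
antipodal pairs: 1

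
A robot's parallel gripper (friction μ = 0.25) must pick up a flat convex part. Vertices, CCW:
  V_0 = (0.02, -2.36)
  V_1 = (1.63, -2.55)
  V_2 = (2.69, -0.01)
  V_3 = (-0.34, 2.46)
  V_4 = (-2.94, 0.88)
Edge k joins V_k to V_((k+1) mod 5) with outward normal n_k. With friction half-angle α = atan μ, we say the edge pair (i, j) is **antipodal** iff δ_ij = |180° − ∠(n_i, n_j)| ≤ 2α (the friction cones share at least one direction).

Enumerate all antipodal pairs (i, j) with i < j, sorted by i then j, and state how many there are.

count = 1; pairs: (2,4)

α = atan 0.25 = 14.04°;  2α = 28.07°
n_0 = (-0.1172, -0.9931)
n_1 = (+0.9229, -0.3851)
n_2 = (+0.6318, +0.7751)
n_3 = (-0.5193, +0.8546)
n_4 = (-0.7383, -0.6745)
  (0,1): δ = 105.92°  ·
  (0,2): δ = 32.46°  ·
  (0,3): δ = 38.02°  ·
  (0,4): δ = 139.14°  ·
  (1,2): δ = 106.53°  ·
  (1,3): δ = 36.06°  ·
  (1,4): δ = 65.07°  ·
  (2,3): δ = 109.53°  ·
  (2,4): δ = 8.40°  ✓
  (3,4): δ = 78.87°  ·
antipodal pairs: 1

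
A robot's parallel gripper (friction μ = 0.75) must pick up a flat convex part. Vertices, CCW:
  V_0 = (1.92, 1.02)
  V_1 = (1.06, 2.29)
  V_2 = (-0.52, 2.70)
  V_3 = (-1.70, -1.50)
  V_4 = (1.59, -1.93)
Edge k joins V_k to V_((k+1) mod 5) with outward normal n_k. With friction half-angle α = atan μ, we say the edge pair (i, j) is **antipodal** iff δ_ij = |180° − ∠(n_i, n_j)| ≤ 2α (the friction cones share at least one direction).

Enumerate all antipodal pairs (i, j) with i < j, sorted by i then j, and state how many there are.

count = 4; pairs: (0,2), (0,3), (1,3), (2,4)

α = atan 0.75 = 36.87°;  2α = 73.74°
n_0 = (+0.8280, +0.5607)
n_1 = (+0.2512, +0.9679)
n_2 = (-0.9627, +0.2705)
n_3 = (-0.1296, -0.9916)
n_4 = (+0.9938, -0.1112)
  (0,1): δ = 138.65°  ·
  (0,2): δ = 49.80°  ✓
  (0,3): δ = 48.45°  ✓
  (0,4): δ = 139.51°  ·
  (1,2): δ = 91.15°  ·
  (1,3): δ = 7.10°  ✓
  (1,4): δ = 98.16°  ·
  (2,3): δ = 81.75°  ·
  (2,4): δ = 9.31°  ✓
  (3,4): δ = 88.94°  ·
antipodal pairs: 4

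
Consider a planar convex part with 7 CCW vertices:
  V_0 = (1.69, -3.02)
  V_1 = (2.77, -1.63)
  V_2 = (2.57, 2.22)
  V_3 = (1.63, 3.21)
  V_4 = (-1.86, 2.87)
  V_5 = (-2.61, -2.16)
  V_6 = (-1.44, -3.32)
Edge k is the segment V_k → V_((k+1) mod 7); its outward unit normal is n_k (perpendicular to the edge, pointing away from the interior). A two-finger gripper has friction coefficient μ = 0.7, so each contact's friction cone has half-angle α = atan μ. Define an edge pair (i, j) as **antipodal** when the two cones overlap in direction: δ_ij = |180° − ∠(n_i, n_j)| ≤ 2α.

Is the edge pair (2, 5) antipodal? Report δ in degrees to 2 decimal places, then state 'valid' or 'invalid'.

δ = 1.73°, valid

α = atan 0.7 = 34.99°;  2α = 69.98°
edge 2: e_2 = (-0.94, +0.99);  n_2 = (+0.7252, +0.6886)
edge 5: e_5 = (+1.17, -1.16);  n_5 = (-0.7041, -0.7101)
∠(n_2, n_5) = 178.27°
δ = |180° − 178.27°| = 1.73°
1.73° ≤ 2α = 69.98°  →  valid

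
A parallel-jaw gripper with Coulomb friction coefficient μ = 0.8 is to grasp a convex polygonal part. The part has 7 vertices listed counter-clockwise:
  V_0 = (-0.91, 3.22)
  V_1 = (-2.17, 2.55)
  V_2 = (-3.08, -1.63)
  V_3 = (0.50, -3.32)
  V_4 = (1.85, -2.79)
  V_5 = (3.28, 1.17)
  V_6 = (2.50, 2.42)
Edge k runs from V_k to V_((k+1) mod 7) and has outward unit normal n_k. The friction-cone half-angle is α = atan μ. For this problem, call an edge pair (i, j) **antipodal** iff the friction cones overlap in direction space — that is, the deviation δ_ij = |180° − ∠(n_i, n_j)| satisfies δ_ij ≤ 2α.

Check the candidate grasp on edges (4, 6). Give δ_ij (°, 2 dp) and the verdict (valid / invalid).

α = atan 0.8 = 38.66°;  2α = 77.32°
edge 4: e_4 = (+1.43, +3.96);  n_4 = (+0.9406, -0.3396)
edge 6: e_6 = (-3.41, +0.80);  n_6 = (+0.2284, +0.9736)
∠(n_4, n_6) = 96.65°
δ = |180° − 96.65°| = 83.35°
83.35° > 2α = 77.32°  →  invalid

δ = 83.35°, invalid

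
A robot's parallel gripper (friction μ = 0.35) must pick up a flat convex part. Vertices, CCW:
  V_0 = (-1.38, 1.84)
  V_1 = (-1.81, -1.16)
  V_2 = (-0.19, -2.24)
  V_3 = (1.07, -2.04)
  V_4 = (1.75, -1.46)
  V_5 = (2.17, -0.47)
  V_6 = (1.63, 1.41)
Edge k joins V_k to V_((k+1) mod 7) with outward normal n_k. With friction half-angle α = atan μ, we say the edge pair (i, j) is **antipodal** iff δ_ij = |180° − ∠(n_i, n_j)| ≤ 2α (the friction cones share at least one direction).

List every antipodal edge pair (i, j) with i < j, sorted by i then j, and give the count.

α = atan 0.35 = 19.29°;  2α = 38.58°
n_0 = (-0.9899, +0.1419)
n_1 = (-0.5547, -0.8321)
n_2 = (+0.1568, -0.9876)
n_3 = (+0.6489, -0.7608)
n_4 = (+0.9206, -0.3905)
n_5 = (+0.9611, +0.2761)
n_6 = (+0.1414, +0.9899)
  (0,1): δ = 115.53°  ·
  (0,2): δ = 72.82°  ·
  (0,3): δ = 41.38°  ·
  (0,4): δ = 14.83°  ✓
  (0,5): δ = 24.18°  ✓
  (0,6): δ = 90.03°  ·
  (1,2): δ = 137.29°  ·
  (1,3): δ = 105.85°  ·
  (1,4): δ = 79.30°  ·
  (1,5): δ = 40.28°  ·
  (1,6): δ = 25.56°  ✓
  (2,3): δ = 148.56°  ·
  (2,4): δ = 122.01°  ·
  (2,5): δ = 82.99°  ·
  (2,6): δ = 17.15°  ✓
  (3,4): δ = 153.45°  ·
  (3,5): δ = 114.44°  ·
  (3,6): δ = 48.59°  ·
  (4,5): δ = 140.99°  ·
  (4,6): δ = 75.14°  ·
  (5,6): δ = 114.16°  ·
antipodal pairs: 4

count = 4; pairs: (0,4), (0,5), (1,6), (2,6)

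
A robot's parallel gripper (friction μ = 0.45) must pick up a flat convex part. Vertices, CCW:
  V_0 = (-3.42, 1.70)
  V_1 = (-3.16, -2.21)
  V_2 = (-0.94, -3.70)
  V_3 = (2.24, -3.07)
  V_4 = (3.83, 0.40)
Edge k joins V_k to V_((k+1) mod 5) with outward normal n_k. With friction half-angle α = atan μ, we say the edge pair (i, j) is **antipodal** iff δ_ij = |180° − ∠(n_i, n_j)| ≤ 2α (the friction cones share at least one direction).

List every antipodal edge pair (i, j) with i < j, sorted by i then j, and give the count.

count = 3; pairs: (0,3), (1,4), (2,4)

α = atan 0.45 = 24.23°;  2α = 48.46°
n_0 = (-0.9978, -0.0663)
n_1 = (-0.5573, -0.8303)
n_2 = (+0.1943, -0.9809)
n_3 = (+0.9091, -0.4166)
n_4 = (+0.1765, +0.9843)
  (0,1): δ = 127.67°  ·
  (0,2): δ = 82.60°  ·
  (0,3): δ = 28.42°  ✓
  (0,4): δ = 76.03°  ·
  (1,2): δ = 134.93°  ·
  (1,3): δ = 80.75°  ·
  (1,4): δ = 23.70°  ✓
  (2,3): δ = 125.82°  ·
  (2,4): δ = 21.37°  ✓
  (3,4): δ = 75.55°  ·
antipodal pairs: 3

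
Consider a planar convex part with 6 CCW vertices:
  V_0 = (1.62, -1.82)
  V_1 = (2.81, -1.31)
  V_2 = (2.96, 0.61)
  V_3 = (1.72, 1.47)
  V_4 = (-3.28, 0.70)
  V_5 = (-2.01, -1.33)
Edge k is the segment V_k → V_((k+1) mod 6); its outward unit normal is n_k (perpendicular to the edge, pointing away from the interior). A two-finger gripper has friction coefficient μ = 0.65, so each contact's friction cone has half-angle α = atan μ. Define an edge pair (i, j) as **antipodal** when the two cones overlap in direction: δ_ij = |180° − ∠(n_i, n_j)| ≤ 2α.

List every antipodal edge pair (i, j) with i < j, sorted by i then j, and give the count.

α = atan 0.65 = 33.02°;  2α = 66.05°
n_0 = (+0.3939, -0.9191)
n_1 = (+0.9970, -0.0779)
n_2 = (+0.5699, +0.8217)
n_3 = (-0.1522, +0.9883)
n_4 = (-0.8478, -0.5304)
n_5 = (-0.1338, -0.9910)
  (0,1): δ = 117.67°  ·
  (0,2): δ = 57.94°  ✓
  (0,3): δ = 14.44°  ✓
  (0,4): δ = 98.83°  ·
  (0,5): δ = 149.11°  ·
  (1,2): δ = 120.28°  ·
  (1,3): δ = 76.78°  ·
  (1,4): δ = 36.50°  ✓
  (1,5): δ = 86.78°  ·
  (2,3): δ = 136.50°  ·
  (2,4): δ = 23.23°  ✓
  (2,5): δ = 27.06°  ✓
  (3,4): δ = 66.72°  ·
  (3,5): δ = 16.44°  ✓
  (4,5): δ = 129.72°  ·
antipodal pairs: 6

count = 6; pairs: (0,2), (0,3), (1,4), (2,4), (2,5), (3,5)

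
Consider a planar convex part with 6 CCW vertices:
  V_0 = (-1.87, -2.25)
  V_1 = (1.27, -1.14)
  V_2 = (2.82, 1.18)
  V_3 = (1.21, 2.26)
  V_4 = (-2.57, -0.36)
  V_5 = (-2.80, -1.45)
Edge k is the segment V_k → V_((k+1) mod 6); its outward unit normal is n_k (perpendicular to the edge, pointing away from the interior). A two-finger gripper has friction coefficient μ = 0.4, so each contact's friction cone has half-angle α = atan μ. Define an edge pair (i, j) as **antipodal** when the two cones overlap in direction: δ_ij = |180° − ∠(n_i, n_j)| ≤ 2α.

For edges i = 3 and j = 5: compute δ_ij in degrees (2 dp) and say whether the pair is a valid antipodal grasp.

α = atan 0.4 = 21.80°;  2α = 43.60°
edge 3: e_3 = (-3.78, -2.62);  n_3 = (-0.5697, +0.8219)
edge 5: e_5 = (+0.93, -0.80);  n_5 = (-0.6521, -0.7581)
∠(n_3, n_5) = 104.57°
δ = |180° − 104.57°| = 75.43°
75.43° > 2α = 43.60°  →  invalid

δ = 75.43°, invalid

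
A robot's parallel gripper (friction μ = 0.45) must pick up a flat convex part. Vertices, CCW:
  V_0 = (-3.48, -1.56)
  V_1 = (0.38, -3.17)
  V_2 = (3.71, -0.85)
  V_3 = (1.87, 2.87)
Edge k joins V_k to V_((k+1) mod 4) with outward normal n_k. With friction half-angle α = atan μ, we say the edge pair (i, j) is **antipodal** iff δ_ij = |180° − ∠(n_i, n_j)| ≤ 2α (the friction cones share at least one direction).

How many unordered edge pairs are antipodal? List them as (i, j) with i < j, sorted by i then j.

α = atan 0.45 = 24.23°;  2α = 48.46°
n_0 = (-0.3850, -0.9229)
n_1 = (+0.5716, -0.8205)
n_2 = (+0.8963, +0.4434)
n_3 = (-0.6378, +0.7702)
  (0,1): δ = 122.49°  ·
  (0,2): δ = 41.04°  ✓
  (0,3): δ = 62.27°  ·
  (1,2): δ = 98.55°  ·
  (1,3): δ = 4.76°  ✓
  (2,3): δ = 76.69°  ·
antipodal pairs: 2

count = 2; pairs: (0,2), (1,3)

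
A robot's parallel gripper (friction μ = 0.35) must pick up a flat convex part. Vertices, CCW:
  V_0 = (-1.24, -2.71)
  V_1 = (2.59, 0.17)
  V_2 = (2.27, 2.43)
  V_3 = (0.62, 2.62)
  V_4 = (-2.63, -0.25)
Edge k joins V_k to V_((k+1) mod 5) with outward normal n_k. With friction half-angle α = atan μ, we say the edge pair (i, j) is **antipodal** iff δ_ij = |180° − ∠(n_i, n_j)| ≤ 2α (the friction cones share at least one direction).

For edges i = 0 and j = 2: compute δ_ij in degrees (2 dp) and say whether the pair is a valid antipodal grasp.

α = atan 0.35 = 19.29°;  2α = 38.58°
edge 0: e_0 = (+3.83, +2.88);  n_0 = (+0.6010, -0.7992)
edge 2: e_2 = (-1.65, +0.19);  n_2 = (+0.1144, +0.9934)
∠(n_0, n_2) = 136.49°
δ = |180° − 136.49°| = 43.51°
43.51° > 2α = 38.58°  →  invalid

δ = 43.51°, invalid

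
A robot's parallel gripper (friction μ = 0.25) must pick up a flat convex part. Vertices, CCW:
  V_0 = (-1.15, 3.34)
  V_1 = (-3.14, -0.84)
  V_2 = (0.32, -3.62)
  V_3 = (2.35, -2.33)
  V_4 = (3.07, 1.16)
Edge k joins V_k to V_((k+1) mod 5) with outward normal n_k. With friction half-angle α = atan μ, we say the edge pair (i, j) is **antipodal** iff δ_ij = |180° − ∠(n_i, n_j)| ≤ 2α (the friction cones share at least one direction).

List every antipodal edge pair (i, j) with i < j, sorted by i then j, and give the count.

α = atan 0.25 = 14.04°;  2α = 28.07°
n_0 = (-0.9029, +0.4298)
n_1 = (-0.6263, -0.7795)
n_2 = (+0.5363, -0.8440)
n_3 = (+0.9794, -0.2020)
n_4 = (+0.4590, +0.8885)
  (0,1): δ = 103.32°  ·
  (0,2): δ = 32.11°  ·
  (0,3): δ = 13.80°  ✓
  (0,4): δ = 88.14°  ·
  (1,2): δ = 108.78°  ·
  (1,3): δ = 62.88°  ·
  (1,4): δ = 11.46°  ✓
  (2,3): δ = 134.09°  ·
  (2,4): δ = 59.75°  ·
  (3,4): δ = 105.66°  ·
antipodal pairs: 2

count = 2; pairs: (0,3), (1,4)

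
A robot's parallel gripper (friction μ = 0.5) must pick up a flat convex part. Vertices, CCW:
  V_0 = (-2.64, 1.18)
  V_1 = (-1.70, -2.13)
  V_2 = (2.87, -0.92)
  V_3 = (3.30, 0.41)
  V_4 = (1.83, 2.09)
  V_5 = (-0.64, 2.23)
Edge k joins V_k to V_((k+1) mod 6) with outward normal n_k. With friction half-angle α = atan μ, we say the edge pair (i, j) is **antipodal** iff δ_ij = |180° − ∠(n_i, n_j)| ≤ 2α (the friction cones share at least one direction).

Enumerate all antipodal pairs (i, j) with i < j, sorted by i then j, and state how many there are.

count = 5; pairs: (0,2), (0,3), (1,4), (1,5), (2,5)

α = atan 0.5 = 26.57°;  2α = 53.13°
n_0 = (-0.9620, -0.2732)
n_1 = (+0.2560, -0.9667)
n_2 = (+0.9515, -0.3076)
n_3 = (+0.7526, +0.6585)
n_4 = (+0.0566, +0.9984)
n_5 = (-0.4648, +0.8854)
  (0,1): δ = 91.02°  ·
  (0,2): δ = 33.77°  ✓
  (0,3): δ = 25.33°  ✓
  (0,4): δ = 70.90°  ·
  (0,5): δ = 101.85°  ·
  (1,2): δ = 122.75°  ·
  (1,3): δ = 63.64°  ·
  (1,4): δ = 18.07°  ✓
  (1,5): δ = 12.87°  ✓
  (2,3): δ = 120.90°  ·
  (2,4): δ = 75.33°  ·
  (2,5): δ = 44.38°  ✓
  (3,4): δ = 134.43°  ·
  (3,5): δ = 103.49°  ·
  (4,5): δ = 149.06°  ·
antipodal pairs: 5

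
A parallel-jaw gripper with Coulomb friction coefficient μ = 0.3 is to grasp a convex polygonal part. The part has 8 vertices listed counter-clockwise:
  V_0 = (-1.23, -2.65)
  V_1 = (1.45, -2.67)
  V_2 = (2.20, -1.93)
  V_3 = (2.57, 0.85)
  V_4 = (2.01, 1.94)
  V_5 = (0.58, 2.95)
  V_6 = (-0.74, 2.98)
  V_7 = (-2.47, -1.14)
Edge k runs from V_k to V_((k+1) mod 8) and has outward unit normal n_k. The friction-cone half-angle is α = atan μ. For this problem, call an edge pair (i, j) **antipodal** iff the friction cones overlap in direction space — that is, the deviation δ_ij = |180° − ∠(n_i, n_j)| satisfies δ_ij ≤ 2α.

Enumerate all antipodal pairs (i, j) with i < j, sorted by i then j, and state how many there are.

count = 5; pairs: (0,5), (1,6), (2,6), (3,7), (4,7)

α = atan 0.3 = 16.70°;  2α = 33.40°
n_0 = (-0.0075, -1.0000)
n_1 = (+0.7023, -0.7118)
n_2 = (+0.9913, -0.1319)
n_3 = (+0.8895, +0.4570)
n_4 = (+0.5769, +0.8168)
n_5 = (+0.0227, +0.9997)
n_6 = (-0.9220, +0.3872)
n_7 = (-0.7728, -0.6346)
  (0,1): δ = 134.96°  ·
  (0,2): δ = 97.15°  ·
  (0,3): δ = 62.38°  ·
  (0,4): δ = 34.81°  ·
  (0,5): δ = 0.87°  ✓
  (0,6): δ = 67.65°  ·
  (0,7): δ = 129.82°  ·
  (1,2): δ = 142.20°  ·
  (1,3): δ = 107.42°  ·
  (1,4): δ = 79.85°  ·
  (1,5): δ = 45.92°  ·
  (1,6): δ = 22.61°  ✓
  (1,7): δ = 84.78°  ·
  (2,3): δ = 145.23°  ·
  (2,4): δ = 117.65°  ·
  (2,5): δ = 83.72°  ·
  (2,6): δ = 15.20°  ✓
  (2,7): δ = 46.97°  ·
  (3,4): δ = 152.43°  ·
  (3,5): δ = 118.49°  ·
  (3,6): δ = 49.97°  ·
  (3,7): δ = 12.20°  ✓
  (4,5): δ = 146.07°  ·
  (4,6): δ = 77.54°  ·
  (4,7): δ = 15.37°  ✓
  (5,6): δ = 111.48°  ·
  (5,7): δ = 49.31°  ·
  (6,7): δ = 117.83°  ·
antipodal pairs: 5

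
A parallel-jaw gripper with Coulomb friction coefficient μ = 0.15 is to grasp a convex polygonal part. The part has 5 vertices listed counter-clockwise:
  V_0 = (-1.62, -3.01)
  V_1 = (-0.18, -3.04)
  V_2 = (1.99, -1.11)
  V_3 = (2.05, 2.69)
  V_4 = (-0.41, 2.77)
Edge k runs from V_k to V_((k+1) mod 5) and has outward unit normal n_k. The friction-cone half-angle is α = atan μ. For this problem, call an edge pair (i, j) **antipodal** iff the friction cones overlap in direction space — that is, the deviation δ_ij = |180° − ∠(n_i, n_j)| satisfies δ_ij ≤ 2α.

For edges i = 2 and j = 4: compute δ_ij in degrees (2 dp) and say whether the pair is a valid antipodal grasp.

α = atan 0.15 = 8.53°;  2α = 17.06°
edge 2: e_2 = (+0.06, +3.80);  n_2 = (+0.9999, -0.0158)
edge 4: e_4 = (-1.21, -5.78);  n_4 = (-0.9788, +0.2049)
∠(n_2, n_4) = 169.08°
δ = |180° − 169.08°| = 10.92°
10.92° ≤ 2α = 17.06°  →  valid

δ = 10.92°, valid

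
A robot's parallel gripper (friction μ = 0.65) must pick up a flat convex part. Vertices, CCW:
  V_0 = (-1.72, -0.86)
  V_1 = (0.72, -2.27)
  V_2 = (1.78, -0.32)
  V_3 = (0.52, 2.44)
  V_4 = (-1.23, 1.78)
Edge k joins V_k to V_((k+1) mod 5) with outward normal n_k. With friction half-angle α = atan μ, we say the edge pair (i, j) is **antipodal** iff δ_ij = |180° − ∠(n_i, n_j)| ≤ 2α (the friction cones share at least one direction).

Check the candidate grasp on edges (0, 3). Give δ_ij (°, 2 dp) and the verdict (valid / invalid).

α = atan 0.65 = 33.02°;  2α = 66.05°
edge 0: e_0 = (+2.44, -1.41);  n_0 = (-0.5003, -0.8658)
edge 3: e_3 = (-1.75, -0.66);  n_3 = (-0.3529, +0.9357)
∠(n_0, n_3) = 129.31°
δ = |180° − 129.31°| = 50.69°
50.69° ≤ 2α = 66.05°  →  valid

δ = 50.69°, valid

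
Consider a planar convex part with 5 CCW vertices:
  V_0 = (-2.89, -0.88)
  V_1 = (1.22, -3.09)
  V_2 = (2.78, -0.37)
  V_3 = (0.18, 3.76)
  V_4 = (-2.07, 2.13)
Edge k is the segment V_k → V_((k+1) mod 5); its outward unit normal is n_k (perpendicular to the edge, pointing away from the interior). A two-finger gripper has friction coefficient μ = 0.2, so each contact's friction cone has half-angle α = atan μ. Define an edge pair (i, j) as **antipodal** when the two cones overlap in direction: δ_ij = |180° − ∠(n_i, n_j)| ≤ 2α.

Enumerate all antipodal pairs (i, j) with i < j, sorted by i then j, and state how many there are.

α = atan 0.2 = 11.31°;  2α = 22.62°
n_0 = (-0.4736, -0.8807)
n_1 = (+0.8675, -0.4975)
n_2 = (+0.8463, +0.5328)
n_3 = (-0.5867, +0.8098)
n_4 = (-0.9648, +0.2628)
  (0,1): δ = 91.57°  ·
  (0,2): δ = 29.54°  ·
  (0,3): δ = 64.19°  ·
  (0,4): δ = 103.03°  ·
  (1,2): δ = 117.97°  ·
  (1,3): δ = 24.24°  ·
  (1,4): δ = 14.60°  ✓
  (2,3): δ = 86.27°  ·
  (2,4): δ = 47.43°  ·
  (3,4): δ = 141.16°  ·
antipodal pairs: 1

count = 1; pairs: (1,4)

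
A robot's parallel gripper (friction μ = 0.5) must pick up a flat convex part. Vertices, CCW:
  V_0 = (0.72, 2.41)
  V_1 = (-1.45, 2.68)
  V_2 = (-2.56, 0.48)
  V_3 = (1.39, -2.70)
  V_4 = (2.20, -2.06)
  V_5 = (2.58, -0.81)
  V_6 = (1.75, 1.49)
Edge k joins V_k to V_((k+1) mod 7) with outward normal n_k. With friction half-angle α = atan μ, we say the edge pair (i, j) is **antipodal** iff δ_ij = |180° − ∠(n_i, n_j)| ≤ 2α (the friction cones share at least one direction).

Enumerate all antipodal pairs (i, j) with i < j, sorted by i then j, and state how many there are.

α = atan 0.5 = 26.57°;  2α = 53.13°
n_0 = (+0.1235, +0.9923)
n_1 = (-0.8928, +0.4505)
n_2 = (-0.6271, -0.7789)
n_3 = (+0.6200, -0.7846)
n_4 = (+0.9568, -0.2909)
n_5 = (+0.9406, +0.3394)
n_6 = (+0.6662, +0.7458)
  (0,1): δ = 109.68°  ·
  (0,2): δ = 31.74°  ✓
  (0,3): δ = 45.41°  ✓
  (0,4): δ = 80.18°  ·
  (0,5): δ = 116.94°  ·
  (0,6): δ = 145.32°  ·
  (1,2): δ = 102.06°  ·
  (1,3): δ = 24.91°  ✓
  (1,4): δ = 9.86°  ✓
  (1,5): δ = 46.62°  ✓
  (1,6): δ = 75.00°  ·
  (2,3): δ = 102.85°  ·
  (2,4): δ = 68.07°  ·
  (2,5): δ = 31.32°  ✓
  (2,6): δ = 2.94°  ✓
  (3,4): δ = 145.22°  ·
  (3,5): δ = 108.47°  ·
  (3,6): δ = 80.08°  ·
  (4,5): δ = 143.25°  ·
  (4,6): δ = 114.86°  ·
  (5,6): δ = 151.61°  ·
antipodal pairs: 7

count = 7; pairs: (0,2), (0,3), (1,3), (1,4), (1,5), (2,5), (2,6)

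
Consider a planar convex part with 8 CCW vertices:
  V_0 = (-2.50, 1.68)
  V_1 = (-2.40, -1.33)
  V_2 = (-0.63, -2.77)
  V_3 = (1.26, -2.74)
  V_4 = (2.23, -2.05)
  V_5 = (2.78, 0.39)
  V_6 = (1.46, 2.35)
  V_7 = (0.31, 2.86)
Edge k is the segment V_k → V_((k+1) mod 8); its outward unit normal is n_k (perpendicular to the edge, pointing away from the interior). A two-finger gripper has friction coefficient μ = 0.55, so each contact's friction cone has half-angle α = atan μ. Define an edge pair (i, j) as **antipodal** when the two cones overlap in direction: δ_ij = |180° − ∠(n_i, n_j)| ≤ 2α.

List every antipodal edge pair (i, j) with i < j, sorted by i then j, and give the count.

α = atan 0.55 = 28.81°;  2α = 57.62°
n_0 = (-0.9994, -0.0332)
n_1 = (-0.6311, -0.7757)
n_2 = (+0.0159, -0.9999)
n_3 = (+0.5796, -0.8149)
n_4 = (+0.9755, -0.2199)
n_5 = (+0.8294, +0.5586)
n_6 = (+0.4054, +0.9141)
n_7 = (-0.3872, +0.9220)
  (0,1): δ = 131.03°  ·
  (0,2): δ = 90.99°  ·
  (0,3): δ = 56.48°  ✓
  (0,4): δ = 14.61°  ✓
  (0,5): δ = 32.06°  ✓
  (0,6): δ = 64.18°  ·
  (0,7): δ = 110.88°  ·
  (1,2): δ = 139.96°  ·
  (1,3): δ = 105.44°  ·
  (1,4): δ = 63.57°  ·
  (1,5): δ = 16.91°  ✓
  (1,6): δ = 15.21°  ✓
  (1,7): δ = 61.91°  ·
  (2,3): δ = 145.48°  ·
  (2,4): δ = 103.61°  ·
  (2,5): δ = 56.95°  ✓
  (2,6): δ = 24.83°  ✓
  (2,7): δ = 21.87°  ✓
  (3,4): δ = 138.13°  ·
  (3,5): δ = 91.47°  ·
  (3,6): δ = 59.34°  ·
  (3,7): δ = 12.65°  ✓
  (4,5): δ = 133.34°  ·
  (4,6): δ = 101.21°  ·
  (4,7): δ = 54.52°  ✓
  (5,6): δ = 147.88°  ·
  (5,7): δ = 101.18°  ·
  (6,7): δ = 133.30°  ·
antipodal pairs: 10

count = 10; pairs: (0,3), (0,4), (0,5), (1,5), (1,6), (2,5), (2,6), (2,7), (3,7), (4,7)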